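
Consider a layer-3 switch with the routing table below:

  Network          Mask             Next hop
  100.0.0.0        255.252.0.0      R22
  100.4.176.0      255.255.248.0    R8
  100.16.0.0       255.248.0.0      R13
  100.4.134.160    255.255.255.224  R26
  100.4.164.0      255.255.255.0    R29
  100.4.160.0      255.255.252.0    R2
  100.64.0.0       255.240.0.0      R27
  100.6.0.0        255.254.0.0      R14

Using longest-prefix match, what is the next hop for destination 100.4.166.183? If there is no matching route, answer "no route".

No entry's prefix contains 100.4.166.183; there is no default route.

no route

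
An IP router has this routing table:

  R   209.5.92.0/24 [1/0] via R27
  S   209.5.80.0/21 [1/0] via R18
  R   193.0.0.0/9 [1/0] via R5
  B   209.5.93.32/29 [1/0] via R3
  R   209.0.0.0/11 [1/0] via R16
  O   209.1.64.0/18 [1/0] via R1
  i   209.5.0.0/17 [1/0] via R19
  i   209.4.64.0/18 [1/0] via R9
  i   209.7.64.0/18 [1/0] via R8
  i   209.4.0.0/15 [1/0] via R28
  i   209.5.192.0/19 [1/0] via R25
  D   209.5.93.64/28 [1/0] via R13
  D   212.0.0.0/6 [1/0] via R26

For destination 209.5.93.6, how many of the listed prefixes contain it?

Prefixes containing 209.5.93.6:
  209.0.0.0/11 (209.0.0.0 - 209.31.255.255)
  209.4.0.0/15 (209.4.0.0 - 209.5.255.255)
  209.5.0.0/17 (209.5.0.0 - 209.5.127.255)
Total matching entries: 3.

3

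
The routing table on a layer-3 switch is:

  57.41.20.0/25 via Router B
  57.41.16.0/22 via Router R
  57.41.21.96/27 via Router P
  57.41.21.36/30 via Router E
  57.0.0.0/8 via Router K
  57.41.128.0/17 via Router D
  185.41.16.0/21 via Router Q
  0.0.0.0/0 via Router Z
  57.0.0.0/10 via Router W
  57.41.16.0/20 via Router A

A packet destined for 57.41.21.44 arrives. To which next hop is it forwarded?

Router A

Routes whose prefix contains 57.41.21.44:
  0.0.0.0/0 (default, matches everything) -> Router Z
  57.0.0.0/8 (57.0.0.0 - 57.255.255.255) -> Router K
  57.0.0.0/10 (57.0.0.0 - 57.63.255.255) -> Router W
  57.41.16.0/20 (57.41.16.0 - 57.41.31.255) -> Router A
More-specific entries that do NOT match:
  57.41.21.36/30 (57.41.21.36 - 57.41.21.39) does not contain 57.41.21.44
  57.41.21.96/27 (57.41.21.96 - 57.41.21.127) does not contain 57.41.21.44
  57.41.20.0/25 (57.41.20.0 - 57.41.20.127) does not contain 57.41.21.44
  57.41.16.0/22 (57.41.16.0 - 57.41.19.255) does not contain 57.41.21.44
  185.41.16.0/21 (185.41.16.0 - 185.41.23.255) does not contain 57.41.21.44
Longest matching prefix is /20 -> next hop Router A.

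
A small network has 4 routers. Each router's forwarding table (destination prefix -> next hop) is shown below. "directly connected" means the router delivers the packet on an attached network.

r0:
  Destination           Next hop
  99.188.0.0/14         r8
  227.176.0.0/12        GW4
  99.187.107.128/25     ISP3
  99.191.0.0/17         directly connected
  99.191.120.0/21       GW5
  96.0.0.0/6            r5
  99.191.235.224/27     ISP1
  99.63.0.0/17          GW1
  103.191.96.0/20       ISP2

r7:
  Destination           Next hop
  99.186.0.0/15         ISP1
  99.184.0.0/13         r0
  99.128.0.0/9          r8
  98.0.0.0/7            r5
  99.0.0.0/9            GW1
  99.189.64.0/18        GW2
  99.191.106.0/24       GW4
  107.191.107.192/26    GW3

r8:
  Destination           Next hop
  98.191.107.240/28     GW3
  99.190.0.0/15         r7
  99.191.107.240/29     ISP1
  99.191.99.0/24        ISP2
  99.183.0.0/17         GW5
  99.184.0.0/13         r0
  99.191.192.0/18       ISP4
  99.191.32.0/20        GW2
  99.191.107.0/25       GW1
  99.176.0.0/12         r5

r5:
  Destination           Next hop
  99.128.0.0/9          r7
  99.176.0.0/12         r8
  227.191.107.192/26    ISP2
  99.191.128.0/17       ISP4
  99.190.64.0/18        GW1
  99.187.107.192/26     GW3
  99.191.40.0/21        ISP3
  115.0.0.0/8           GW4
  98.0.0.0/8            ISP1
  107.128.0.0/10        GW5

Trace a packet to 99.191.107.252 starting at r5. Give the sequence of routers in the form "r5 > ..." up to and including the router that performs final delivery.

r5 > r8 > r7 > r0

At r5: longest match for 99.191.107.252 is 99.176.0.0/12 -> r8
At r8: longest match for 99.191.107.252 is 99.190.0.0/15 -> r7
At r7: longest match for 99.191.107.252 is 99.184.0.0/13 -> r0
At r0: longest match for 99.191.107.252 is 99.191.0.0/17 -> directly connected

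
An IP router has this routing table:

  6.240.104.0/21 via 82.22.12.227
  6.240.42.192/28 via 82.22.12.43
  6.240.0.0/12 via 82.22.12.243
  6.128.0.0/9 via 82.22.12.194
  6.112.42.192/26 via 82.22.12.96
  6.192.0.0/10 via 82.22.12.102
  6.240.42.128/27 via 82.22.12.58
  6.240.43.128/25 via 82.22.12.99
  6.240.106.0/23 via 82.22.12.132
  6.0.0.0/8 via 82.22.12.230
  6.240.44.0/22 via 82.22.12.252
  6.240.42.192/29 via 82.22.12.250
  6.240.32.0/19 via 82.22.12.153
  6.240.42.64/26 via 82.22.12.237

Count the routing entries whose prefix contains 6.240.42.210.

Prefixes containing 6.240.42.210:
  6.0.0.0/8 (6.0.0.0 - 6.255.255.255)
  6.128.0.0/9 (6.128.0.0 - 6.255.255.255)
  6.192.0.0/10 (6.192.0.0 - 6.255.255.255)
  6.240.0.0/12 (6.240.0.0 - 6.255.255.255)
  6.240.32.0/19 (6.240.32.0 - 6.240.63.255)
Total matching entries: 5.

5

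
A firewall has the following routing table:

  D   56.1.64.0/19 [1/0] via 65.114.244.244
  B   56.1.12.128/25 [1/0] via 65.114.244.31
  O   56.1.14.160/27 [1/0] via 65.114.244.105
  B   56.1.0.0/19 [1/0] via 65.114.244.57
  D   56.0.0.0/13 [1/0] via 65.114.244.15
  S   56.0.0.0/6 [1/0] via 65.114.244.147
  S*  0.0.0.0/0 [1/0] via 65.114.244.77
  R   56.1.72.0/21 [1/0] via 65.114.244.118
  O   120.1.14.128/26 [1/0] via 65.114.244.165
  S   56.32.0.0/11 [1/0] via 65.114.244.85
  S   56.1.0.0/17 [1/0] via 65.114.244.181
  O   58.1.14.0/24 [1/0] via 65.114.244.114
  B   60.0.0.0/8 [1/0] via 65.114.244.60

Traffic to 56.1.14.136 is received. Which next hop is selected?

65.114.244.57

Routes whose prefix contains 56.1.14.136:
  0.0.0.0/0 (default, matches everything) -> 65.114.244.77
  56.0.0.0/6 (56.0.0.0 - 59.255.255.255) -> 65.114.244.147
  56.0.0.0/13 (56.0.0.0 - 56.7.255.255) -> 65.114.244.15
  56.1.0.0/17 (56.1.0.0 - 56.1.127.255) -> 65.114.244.181
  56.1.0.0/19 (56.1.0.0 - 56.1.31.255) -> 65.114.244.57
More-specific entries that do NOT match:
  56.1.14.160/27 (56.1.14.160 - 56.1.14.191) does not contain 56.1.14.136
  120.1.14.128/26 (120.1.14.128 - 120.1.14.191) does not contain 56.1.14.136
  56.1.12.128/25 (56.1.12.128 - 56.1.12.255) does not contain 56.1.14.136
  58.1.14.0/24 (58.1.14.0 - 58.1.14.255) does not contain 56.1.14.136
  56.1.72.0/21 (56.1.72.0 - 56.1.79.255) does not contain 56.1.14.136
Longest matching prefix is /19 -> next hop 65.114.244.57.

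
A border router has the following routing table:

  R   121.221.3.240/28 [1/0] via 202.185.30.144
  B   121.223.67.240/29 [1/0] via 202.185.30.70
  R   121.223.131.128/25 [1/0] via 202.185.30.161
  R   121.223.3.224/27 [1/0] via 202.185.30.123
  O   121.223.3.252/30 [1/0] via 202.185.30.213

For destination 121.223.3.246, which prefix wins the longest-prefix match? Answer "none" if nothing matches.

121.223.3.224/27

Entries matching 121.223.3.246:
  121.223.3.224/27 (121.223.3.224 - 121.223.3.255)
Most specific is 121.223.3.224/27.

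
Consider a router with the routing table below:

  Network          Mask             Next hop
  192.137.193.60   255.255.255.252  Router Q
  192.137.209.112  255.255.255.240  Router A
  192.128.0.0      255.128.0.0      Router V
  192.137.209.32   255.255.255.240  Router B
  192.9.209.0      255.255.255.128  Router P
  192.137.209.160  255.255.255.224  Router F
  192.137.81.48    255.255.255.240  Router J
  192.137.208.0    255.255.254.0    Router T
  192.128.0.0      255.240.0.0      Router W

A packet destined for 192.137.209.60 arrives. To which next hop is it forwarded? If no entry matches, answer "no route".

Routes whose prefix contains 192.137.209.60:
  192.128.0.0/9 (192.128.0.0 - 192.255.255.255) -> Router V
  192.128.0.0/12 (192.128.0.0 - 192.143.255.255) -> Router W
  192.137.208.0/23 (192.137.208.0 - 192.137.209.255) -> Router T
More-specific entries that do NOT match:
  192.137.193.60/30 (192.137.193.60 - 192.137.193.63) does not contain 192.137.209.60
  192.137.209.112/28 (192.137.209.112 - 192.137.209.127) does not contain 192.137.209.60
  192.137.209.32/28 (192.137.209.32 - 192.137.209.47) does not contain 192.137.209.60
  192.137.81.48/28 (192.137.81.48 - 192.137.81.63) does not contain 192.137.209.60
  192.137.209.160/27 (192.137.209.160 - 192.137.209.191) does not contain 192.137.209.60
  192.9.209.0/25 (192.9.209.0 - 192.9.209.127) does not contain 192.137.209.60
Longest matching prefix is /23 -> next hop Router T.

Router T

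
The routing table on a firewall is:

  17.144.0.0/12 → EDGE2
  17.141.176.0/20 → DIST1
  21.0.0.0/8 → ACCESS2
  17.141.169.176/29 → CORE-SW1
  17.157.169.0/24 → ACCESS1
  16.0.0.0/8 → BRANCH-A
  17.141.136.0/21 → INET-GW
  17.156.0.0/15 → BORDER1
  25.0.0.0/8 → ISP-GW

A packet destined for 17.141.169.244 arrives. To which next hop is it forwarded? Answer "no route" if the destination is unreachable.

No entry's prefix contains 17.141.169.244; there is no default route.

no route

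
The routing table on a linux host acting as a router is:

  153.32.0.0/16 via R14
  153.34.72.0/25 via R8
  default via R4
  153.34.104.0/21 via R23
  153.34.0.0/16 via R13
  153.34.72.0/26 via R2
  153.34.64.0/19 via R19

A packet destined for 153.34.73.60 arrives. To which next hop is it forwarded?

R19

Routes whose prefix contains 153.34.73.60:
  0.0.0.0/0 (default, matches everything) -> R4
  153.34.0.0/16 (153.34.0.0 - 153.34.255.255) -> R13
  153.34.64.0/19 (153.34.64.0 - 153.34.95.255) -> R19
More-specific entries that do NOT match:
  153.34.72.0/26 (153.34.72.0 - 153.34.72.63) does not contain 153.34.73.60
  153.34.72.0/25 (153.34.72.0 - 153.34.72.127) does not contain 153.34.73.60
  153.34.104.0/21 (153.34.104.0 - 153.34.111.255) does not contain 153.34.73.60
Longest matching prefix is /19 -> next hop R19.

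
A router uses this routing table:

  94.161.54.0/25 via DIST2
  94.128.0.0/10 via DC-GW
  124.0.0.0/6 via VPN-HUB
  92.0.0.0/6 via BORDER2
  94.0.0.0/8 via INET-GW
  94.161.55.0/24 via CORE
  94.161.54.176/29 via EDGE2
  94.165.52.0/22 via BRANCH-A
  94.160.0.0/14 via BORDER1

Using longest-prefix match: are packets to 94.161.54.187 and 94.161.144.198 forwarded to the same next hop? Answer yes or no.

yes

94.161.54.187: longest match 94.160.0.0/14 -> BORDER1
94.161.144.198: longest match 94.160.0.0/14 -> BORDER1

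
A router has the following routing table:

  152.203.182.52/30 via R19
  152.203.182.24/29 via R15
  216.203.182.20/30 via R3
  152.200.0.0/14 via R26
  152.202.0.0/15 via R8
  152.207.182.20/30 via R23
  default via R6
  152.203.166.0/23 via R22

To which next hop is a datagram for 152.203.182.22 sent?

Routes whose prefix contains 152.203.182.22:
  0.0.0.0/0 (default, matches everything) -> R6
  152.200.0.0/14 (152.200.0.0 - 152.203.255.255) -> R26
  152.202.0.0/15 (152.202.0.0 - 152.203.255.255) -> R8
More-specific entries that do NOT match:
  152.203.182.52/30 (152.203.182.52 - 152.203.182.55) does not contain 152.203.182.22
  216.203.182.20/30 (216.203.182.20 - 216.203.182.23) does not contain 152.203.182.22
  152.207.182.20/30 (152.207.182.20 - 152.207.182.23) does not contain 152.203.182.22
  152.203.182.24/29 (152.203.182.24 - 152.203.182.31) does not contain 152.203.182.22
  152.203.166.0/23 (152.203.166.0 - 152.203.167.255) does not contain 152.203.182.22
Longest matching prefix is /15 -> next hop R8.

R8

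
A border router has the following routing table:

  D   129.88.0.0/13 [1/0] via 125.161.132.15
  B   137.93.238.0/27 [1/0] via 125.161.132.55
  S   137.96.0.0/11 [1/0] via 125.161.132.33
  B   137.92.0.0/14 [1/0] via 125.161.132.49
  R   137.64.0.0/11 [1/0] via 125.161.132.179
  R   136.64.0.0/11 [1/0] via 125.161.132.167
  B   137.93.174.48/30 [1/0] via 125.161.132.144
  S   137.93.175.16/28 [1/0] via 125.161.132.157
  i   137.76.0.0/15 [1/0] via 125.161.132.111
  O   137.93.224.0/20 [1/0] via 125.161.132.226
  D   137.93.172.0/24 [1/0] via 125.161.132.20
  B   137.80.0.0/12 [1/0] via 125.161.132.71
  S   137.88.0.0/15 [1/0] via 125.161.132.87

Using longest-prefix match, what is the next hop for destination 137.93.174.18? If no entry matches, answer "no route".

Routes whose prefix contains 137.93.174.18:
  137.64.0.0/11 (137.64.0.0 - 137.95.255.255) -> 125.161.132.179
  137.80.0.0/12 (137.80.0.0 - 137.95.255.255) -> 125.161.132.71
  137.92.0.0/14 (137.92.0.0 - 137.95.255.255) -> 125.161.132.49
More-specific entries that do NOT match:
  137.93.174.48/30 (137.93.174.48 - 137.93.174.51) does not contain 137.93.174.18
  137.93.175.16/28 (137.93.175.16 - 137.93.175.31) does not contain 137.93.174.18
  137.93.238.0/27 (137.93.238.0 - 137.93.238.31) does not contain 137.93.174.18
  137.93.172.0/24 (137.93.172.0 - 137.93.172.255) does not contain 137.93.174.18
  137.93.224.0/20 (137.93.224.0 - 137.93.239.255) does not contain 137.93.174.18
  137.76.0.0/15 (137.76.0.0 - 137.77.255.255) does not contain 137.93.174.18
  137.88.0.0/15 (137.88.0.0 - 137.89.255.255) does not contain 137.93.174.18
Longest matching prefix is /14 -> next hop 125.161.132.49.

125.161.132.49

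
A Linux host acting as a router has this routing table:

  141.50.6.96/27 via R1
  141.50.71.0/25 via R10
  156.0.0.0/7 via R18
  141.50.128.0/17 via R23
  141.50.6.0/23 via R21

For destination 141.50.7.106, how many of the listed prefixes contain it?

1

Prefixes containing 141.50.7.106:
  141.50.6.0/23 (141.50.6.0 - 141.50.7.255)
Total matching entries: 1.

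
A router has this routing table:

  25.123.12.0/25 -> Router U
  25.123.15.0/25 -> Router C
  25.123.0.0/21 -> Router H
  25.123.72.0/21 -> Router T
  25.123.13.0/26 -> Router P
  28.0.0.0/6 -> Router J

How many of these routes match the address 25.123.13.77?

0

No listed prefix contains 25.123.13.77.
Total matching entries: 0.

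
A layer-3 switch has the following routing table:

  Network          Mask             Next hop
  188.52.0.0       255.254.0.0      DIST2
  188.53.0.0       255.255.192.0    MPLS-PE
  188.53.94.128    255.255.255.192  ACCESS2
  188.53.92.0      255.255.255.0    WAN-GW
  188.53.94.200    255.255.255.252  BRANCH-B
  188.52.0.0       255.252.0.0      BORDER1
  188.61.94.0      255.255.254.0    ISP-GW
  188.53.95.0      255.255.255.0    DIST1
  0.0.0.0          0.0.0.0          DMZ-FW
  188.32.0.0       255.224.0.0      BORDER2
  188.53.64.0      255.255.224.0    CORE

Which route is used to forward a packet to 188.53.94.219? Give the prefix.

188.53.64.0/19

Entries matching 188.53.94.219:
  0.0.0.0/0 (default, matches everything)
  188.32.0.0/11 (188.32.0.0 - 188.63.255.255)
  188.52.0.0/14 (188.52.0.0 - 188.55.255.255)
  188.52.0.0/15 (188.52.0.0 - 188.53.255.255)
  188.53.64.0/19 (188.53.64.0 - 188.53.95.255)
Most specific is 188.53.64.0/19.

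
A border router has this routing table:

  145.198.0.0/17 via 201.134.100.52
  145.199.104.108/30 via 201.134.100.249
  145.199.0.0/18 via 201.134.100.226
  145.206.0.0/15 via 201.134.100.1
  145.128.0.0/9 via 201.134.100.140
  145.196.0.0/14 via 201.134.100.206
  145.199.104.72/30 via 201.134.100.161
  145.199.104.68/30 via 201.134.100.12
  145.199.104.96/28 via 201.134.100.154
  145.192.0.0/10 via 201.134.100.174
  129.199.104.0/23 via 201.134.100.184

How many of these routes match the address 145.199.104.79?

3

Prefixes containing 145.199.104.79:
  145.128.0.0/9 (145.128.0.0 - 145.255.255.255)
  145.192.0.0/10 (145.192.0.0 - 145.255.255.255)
  145.196.0.0/14 (145.196.0.0 - 145.199.255.255)
Total matching entries: 3.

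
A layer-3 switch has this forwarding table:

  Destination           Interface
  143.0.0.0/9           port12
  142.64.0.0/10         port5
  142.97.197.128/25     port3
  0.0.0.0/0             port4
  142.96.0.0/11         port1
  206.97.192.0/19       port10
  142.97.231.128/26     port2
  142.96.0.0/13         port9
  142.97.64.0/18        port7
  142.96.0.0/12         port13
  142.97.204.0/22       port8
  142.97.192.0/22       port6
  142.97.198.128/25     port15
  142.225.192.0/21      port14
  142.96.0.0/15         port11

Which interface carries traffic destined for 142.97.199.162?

Routes whose prefix contains 142.97.199.162:
  0.0.0.0/0 (default, matches everything) -> port4
  142.64.0.0/10 (142.64.0.0 - 142.127.255.255) -> port5
  142.96.0.0/11 (142.96.0.0 - 142.127.255.255) -> port1
  142.96.0.0/12 (142.96.0.0 - 142.111.255.255) -> port13
  142.96.0.0/13 (142.96.0.0 - 142.103.255.255) -> port9
  142.96.0.0/15 (142.96.0.0 - 142.97.255.255) -> port11
More-specific entries that do NOT match:
  142.97.231.128/26 (142.97.231.128 - 142.97.231.191) does not contain 142.97.199.162
  142.97.197.128/25 (142.97.197.128 - 142.97.197.255) does not contain 142.97.199.162
  142.97.198.128/25 (142.97.198.128 - 142.97.198.255) does not contain 142.97.199.162
  142.97.204.0/22 (142.97.204.0 - 142.97.207.255) does not contain 142.97.199.162
  142.97.192.0/22 (142.97.192.0 - 142.97.195.255) does not contain 142.97.199.162
  142.225.192.0/21 (142.225.192.0 - 142.225.199.255) does not contain 142.97.199.162
  206.97.192.0/19 (206.97.192.0 - 206.97.223.255) does not contain 142.97.199.162
  142.97.64.0/18 (142.97.64.0 - 142.97.127.255) does not contain 142.97.199.162
Longest matching prefix is /15 -> interface port11.

port11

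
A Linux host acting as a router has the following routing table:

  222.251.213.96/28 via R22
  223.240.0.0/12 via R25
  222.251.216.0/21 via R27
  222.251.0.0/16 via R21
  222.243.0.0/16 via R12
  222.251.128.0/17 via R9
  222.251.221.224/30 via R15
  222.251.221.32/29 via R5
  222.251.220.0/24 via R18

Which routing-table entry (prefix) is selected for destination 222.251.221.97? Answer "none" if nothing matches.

222.251.216.0/21

Entries matching 222.251.221.97:
  222.251.0.0/16 (222.251.0.0 - 222.251.255.255)
  222.251.128.0/17 (222.251.128.0 - 222.251.255.255)
  222.251.216.0/21 (222.251.216.0 - 222.251.223.255)
Most specific is 222.251.216.0/21.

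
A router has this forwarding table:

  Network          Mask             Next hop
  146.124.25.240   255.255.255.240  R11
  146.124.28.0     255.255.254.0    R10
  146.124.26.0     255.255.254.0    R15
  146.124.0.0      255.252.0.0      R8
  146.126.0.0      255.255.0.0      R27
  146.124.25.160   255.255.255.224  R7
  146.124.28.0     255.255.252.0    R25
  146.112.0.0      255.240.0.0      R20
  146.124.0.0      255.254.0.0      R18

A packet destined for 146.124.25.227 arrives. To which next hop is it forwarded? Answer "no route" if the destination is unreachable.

R18

Routes whose prefix contains 146.124.25.227:
  146.112.0.0/12 (146.112.0.0 - 146.127.255.255) -> R20
  146.124.0.0/14 (146.124.0.0 - 146.127.255.255) -> R8
  146.124.0.0/15 (146.124.0.0 - 146.125.255.255) -> R18
More-specific entries that do NOT match:
  146.124.25.240/28 (146.124.25.240 - 146.124.25.255) does not contain 146.124.25.227
  146.124.25.160/27 (146.124.25.160 - 146.124.25.191) does not contain 146.124.25.227
  146.124.28.0/23 (146.124.28.0 - 146.124.29.255) does not contain 146.124.25.227
  146.124.26.0/23 (146.124.26.0 - 146.124.27.255) does not contain 146.124.25.227
  146.124.28.0/22 (146.124.28.0 - 146.124.31.255) does not contain 146.124.25.227
  146.126.0.0/16 (146.126.0.0 - 146.126.255.255) does not contain 146.124.25.227
Longest matching prefix is /15 -> next hop R18.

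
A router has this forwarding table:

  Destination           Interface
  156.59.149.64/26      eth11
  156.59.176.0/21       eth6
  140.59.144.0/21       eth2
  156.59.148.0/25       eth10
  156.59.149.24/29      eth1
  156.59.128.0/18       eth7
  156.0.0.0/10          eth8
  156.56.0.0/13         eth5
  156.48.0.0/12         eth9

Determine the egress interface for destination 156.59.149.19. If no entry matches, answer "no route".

Routes whose prefix contains 156.59.149.19:
  156.0.0.0/10 (156.0.0.0 - 156.63.255.255) -> eth8
  156.48.0.0/12 (156.48.0.0 - 156.63.255.255) -> eth9
  156.56.0.0/13 (156.56.0.0 - 156.63.255.255) -> eth5
  156.59.128.0/18 (156.59.128.0 - 156.59.191.255) -> eth7
More-specific entries that do NOT match:
  156.59.149.24/29 (156.59.149.24 - 156.59.149.31) does not contain 156.59.149.19
  156.59.149.64/26 (156.59.149.64 - 156.59.149.127) does not contain 156.59.149.19
  156.59.148.0/25 (156.59.148.0 - 156.59.148.127) does not contain 156.59.149.19
  156.59.176.0/21 (156.59.176.0 - 156.59.183.255) does not contain 156.59.149.19
  140.59.144.0/21 (140.59.144.0 - 140.59.151.255) does not contain 156.59.149.19
Longest matching prefix is /18 -> interface eth7.

eth7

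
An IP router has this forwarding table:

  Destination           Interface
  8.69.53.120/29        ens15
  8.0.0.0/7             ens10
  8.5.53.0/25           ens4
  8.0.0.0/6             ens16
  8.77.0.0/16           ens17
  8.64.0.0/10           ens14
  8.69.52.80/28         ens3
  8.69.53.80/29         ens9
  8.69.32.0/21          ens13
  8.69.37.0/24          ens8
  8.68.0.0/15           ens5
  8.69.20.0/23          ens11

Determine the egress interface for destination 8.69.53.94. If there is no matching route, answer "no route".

ens5

Routes whose prefix contains 8.69.53.94:
  8.0.0.0/6 (8.0.0.0 - 11.255.255.255) -> ens16
  8.0.0.0/7 (8.0.0.0 - 9.255.255.255) -> ens10
  8.64.0.0/10 (8.64.0.0 - 8.127.255.255) -> ens14
  8.68.0.0/15 (8.68.0.0 - 8.69.255.255) -> ens5
More-specific entries that do NOT match:
  8.69.53.120/29 (8.69.53.120 - 8.69.53.127) does not contain 8.69.53.94
  8.69.53.80/29 (8.69.53.80 - 8.69.53.87) does not contain 8.69.53.94
  8.69.52.80/28 (8.69.52.80 - 8.69.52.95) does not contain 8.69.53.94
  8.5.53.0/25 (8.5.53.0 - 8.5.53.127) does not contain 8.69.53.94
  8.69.37.0/24 (8.69.37.0 - 8.69.37.255) does not contain 8.69.53.94
  8.69.20.0/23 (8.69.20.0 - 8.69.21.255) does not contain 8.69.53.94
  8.69.32.0/21 (8.69.32.0 - 8.69.39.255) does not contain 8.69.53.94
  8.77.0.0/16 (8.77.0.0 - 8.77.255.255) does not contain 8.69.53.94
Longest matching prefix is /15 -> interface ens5.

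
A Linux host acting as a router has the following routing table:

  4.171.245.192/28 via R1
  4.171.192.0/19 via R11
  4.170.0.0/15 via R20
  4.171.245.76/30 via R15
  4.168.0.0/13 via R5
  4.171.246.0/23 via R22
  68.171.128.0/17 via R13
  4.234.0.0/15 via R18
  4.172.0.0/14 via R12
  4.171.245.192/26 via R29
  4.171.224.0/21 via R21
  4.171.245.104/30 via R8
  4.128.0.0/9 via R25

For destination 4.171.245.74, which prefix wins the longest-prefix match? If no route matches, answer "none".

4.170.0.0/15

Entries matching 4.171.245.74:
  4.128.0.0/9 (4.128.0.0 - 4.255.255.255)
  4.168.0.0/13 (4.168.0.0 - 4.175.255.255)
  4.170.0.0/15 (4.170.0.0 - 4.171.255.255)
Most specific is 4.170.0.0/15.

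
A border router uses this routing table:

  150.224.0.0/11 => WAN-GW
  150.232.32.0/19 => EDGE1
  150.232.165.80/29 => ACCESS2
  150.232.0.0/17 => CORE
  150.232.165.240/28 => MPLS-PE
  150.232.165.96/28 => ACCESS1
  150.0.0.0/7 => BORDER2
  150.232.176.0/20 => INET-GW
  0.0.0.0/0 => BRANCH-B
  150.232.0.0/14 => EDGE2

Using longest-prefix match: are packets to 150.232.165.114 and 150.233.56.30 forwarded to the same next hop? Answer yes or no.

yes

150.232.165.114: longest match 150.232.0.0/14 -> EDGE2
150.233.56.30: longest match 150.232.0.0/14 -> EDGE2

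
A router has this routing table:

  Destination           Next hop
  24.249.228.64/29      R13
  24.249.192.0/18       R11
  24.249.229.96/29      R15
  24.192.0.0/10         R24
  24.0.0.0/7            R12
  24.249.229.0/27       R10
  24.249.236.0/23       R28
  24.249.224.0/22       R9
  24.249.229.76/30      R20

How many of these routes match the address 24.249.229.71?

Prefixes containing 24.249.229.71:
  24.0.0.0/7 (24.0.0.0 - 25.255.255.255)
  24.192.0.0/10 (24.192.0.0 - 24.255.255.255)
  24.249.192.0/18 (24.249.192.0 - 24.249.255.255)
Total matching entries: 3.

3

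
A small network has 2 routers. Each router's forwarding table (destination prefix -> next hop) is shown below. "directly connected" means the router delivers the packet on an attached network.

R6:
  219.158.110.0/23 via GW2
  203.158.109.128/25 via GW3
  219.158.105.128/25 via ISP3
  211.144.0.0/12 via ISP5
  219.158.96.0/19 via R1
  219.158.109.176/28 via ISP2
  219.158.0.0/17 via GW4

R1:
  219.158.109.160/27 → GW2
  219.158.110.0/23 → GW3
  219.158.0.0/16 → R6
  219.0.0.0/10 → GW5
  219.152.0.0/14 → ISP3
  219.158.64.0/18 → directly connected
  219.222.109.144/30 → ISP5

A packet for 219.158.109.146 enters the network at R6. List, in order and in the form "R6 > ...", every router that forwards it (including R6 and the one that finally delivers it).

R6 > R1

At R6: longest match for 219.158.109.146 is 219.158.96.0/19 -> R1
At R1: longest match for 219.158.109.146 is 219.158.64.0/18 -> directly connected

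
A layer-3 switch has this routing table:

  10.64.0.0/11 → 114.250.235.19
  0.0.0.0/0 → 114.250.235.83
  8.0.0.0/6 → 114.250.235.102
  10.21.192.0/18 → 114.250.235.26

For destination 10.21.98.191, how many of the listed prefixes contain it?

Prefixes containing 10.21.98.191:
  0.0.0.0/0 (default, matches everything)
  8.0.0.0/6 (8.0.0.0 - 11.255.255.255)
Total matching entries: 2.

2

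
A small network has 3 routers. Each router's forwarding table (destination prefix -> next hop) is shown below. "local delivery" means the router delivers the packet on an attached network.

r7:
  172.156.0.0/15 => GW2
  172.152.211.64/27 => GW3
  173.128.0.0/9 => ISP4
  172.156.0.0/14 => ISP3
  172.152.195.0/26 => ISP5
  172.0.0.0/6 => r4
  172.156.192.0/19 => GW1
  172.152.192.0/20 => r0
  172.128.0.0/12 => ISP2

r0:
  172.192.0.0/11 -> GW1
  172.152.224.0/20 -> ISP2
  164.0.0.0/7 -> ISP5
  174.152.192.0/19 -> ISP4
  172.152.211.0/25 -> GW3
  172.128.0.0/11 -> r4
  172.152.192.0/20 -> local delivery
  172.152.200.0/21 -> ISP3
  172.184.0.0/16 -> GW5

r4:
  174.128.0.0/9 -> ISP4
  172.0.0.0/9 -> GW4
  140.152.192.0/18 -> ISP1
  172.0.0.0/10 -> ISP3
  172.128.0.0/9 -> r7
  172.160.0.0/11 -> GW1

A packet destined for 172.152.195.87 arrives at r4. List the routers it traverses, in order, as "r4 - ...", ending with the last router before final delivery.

At r4: longest match for 172.152.195.87 is 172.128.0.0/9 -> r7
At r7: longest match for 172.152.195.87 is 172.152.192.0/20 -> r0
At r0: longest match for 172.152.195.87 is 172.152.192.0/20 -> local delivery

r4 - r7 - r0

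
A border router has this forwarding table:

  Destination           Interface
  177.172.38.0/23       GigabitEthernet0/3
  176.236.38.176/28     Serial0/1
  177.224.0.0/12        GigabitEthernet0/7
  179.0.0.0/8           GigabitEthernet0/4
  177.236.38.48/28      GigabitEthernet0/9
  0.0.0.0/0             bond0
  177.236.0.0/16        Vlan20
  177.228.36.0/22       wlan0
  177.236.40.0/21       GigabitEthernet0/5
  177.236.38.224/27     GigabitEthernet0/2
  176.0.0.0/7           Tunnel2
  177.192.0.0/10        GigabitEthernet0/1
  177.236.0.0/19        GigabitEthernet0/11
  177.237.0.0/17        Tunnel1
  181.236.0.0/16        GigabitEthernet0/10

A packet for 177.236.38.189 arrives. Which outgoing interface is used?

Vlan20

Routes whose prefix contains 177.236.38.189:
  0.0.0.0/0 (default, matches everything) -> bond0
  176.0.0.0/7 (176.0.0.0 - 177.255.255.255) -> Tunnel2
  177.192.0.0/10 (177.192.0.0 - 177.255.255.255) -> GigabitEthernet0/1
  177.224.0.0/12 (177.224.0.0 - 177.239.255.255) -> GigabitEthernet0/7
  177.236.0.0/16 (177.236.0.0 - 177.236.255.255) -> Vlan20
More-specific entries that do NOT match:
  176.236.38.176/28 (176.236.38.176 - 176.236.38.191) does not contain 177.236.38.189
  177.236.38.48/28 (177.236.38.48 - 177.236.38.63) does not contain 177.236.38.189
  177.236.38.224/27 (177.236.38.224 - 177.236.38.255) does not contain 177.236.38.189
  177.172.38.0/23 (177.172.38.0 - 177.172.39.255) does not contain 177.236.38.189
  177.228.36.0/22 (177.228.36.0 - 177.228.39.255) does not contain 177.236.38.189
  177.236.40.0/21 (177.236.40.0 - 177.236.47.255) does not contain 177.236.38.189
  177.236.0.0/19 (177.236.0.0 - 177.236.31.255) does not contain 177.236.38.189
  177.237.0.0/17 (177.237.0.0 - 177.237.127.255) does not contain 177.236.38.189
Longest matching prefix is /16 -> interface Vlan20.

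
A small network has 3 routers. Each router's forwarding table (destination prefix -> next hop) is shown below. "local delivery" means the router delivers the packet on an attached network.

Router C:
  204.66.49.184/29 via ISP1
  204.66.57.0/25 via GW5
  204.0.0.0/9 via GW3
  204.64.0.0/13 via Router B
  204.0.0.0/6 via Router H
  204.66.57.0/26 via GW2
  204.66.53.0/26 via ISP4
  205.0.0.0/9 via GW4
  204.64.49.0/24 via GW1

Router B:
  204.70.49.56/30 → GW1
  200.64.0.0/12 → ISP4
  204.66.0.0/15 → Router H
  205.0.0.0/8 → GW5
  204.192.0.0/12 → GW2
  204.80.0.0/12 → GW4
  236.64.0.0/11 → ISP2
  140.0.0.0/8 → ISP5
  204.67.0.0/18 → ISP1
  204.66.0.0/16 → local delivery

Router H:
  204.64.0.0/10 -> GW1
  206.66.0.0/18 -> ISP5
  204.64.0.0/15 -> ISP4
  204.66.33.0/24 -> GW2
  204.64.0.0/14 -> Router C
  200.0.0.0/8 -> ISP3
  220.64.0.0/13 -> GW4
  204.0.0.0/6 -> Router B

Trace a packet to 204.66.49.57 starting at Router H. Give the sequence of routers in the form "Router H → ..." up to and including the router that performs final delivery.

Router H → Router C → Router B

At Router H: longest match for 204.66.49.57 is 204.64.0.0/14 -> Router C
At Router C: longest match for 204.66.49.57 is 204.64.0.0/13 -> Router B
At Router B: longest match for 204.66.49.57 is 204.66.0.0/16 -> local delivery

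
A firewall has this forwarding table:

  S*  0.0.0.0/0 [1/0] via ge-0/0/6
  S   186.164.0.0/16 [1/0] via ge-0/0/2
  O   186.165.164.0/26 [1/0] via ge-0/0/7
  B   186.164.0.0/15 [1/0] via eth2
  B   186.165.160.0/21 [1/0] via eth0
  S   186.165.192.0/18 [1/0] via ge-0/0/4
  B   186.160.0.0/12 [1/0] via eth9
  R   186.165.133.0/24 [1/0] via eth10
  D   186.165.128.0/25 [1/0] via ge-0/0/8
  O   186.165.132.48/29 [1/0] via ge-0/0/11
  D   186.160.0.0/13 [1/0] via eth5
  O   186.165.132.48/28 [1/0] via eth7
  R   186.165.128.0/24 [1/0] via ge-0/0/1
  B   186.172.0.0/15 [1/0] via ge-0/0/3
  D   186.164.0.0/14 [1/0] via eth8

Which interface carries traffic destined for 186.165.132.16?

Routes whose prefix contains 186.165.132.16:
  0.0.0.0/0 (default, matches everything) -> ge-0/0/6
  186.160.0.0/12 (186.160.0.0 - 186.175.255.255) -> eth9
  186.160.0.0/13 (186.160.0.0 - 186.167.255.255) -> eth5
  186.164.0.0/14 (186.164.0.0 - 186.167.255.255) -> eth8
  186.164.0.0/15 (186.164.0.0 - 186.165.255.255) -> eth2
More-specific entries that do NOT match:
  186.165.132.48/29 (186.165.132.48 - 186.165.132.55) does not contain 186.165.132.16
  186.165.132.48/28 (186.165.132.48 - 186.165.132.63) does not contain 186.165.132.16
  186.165.164.0/26 (186.165.164.0 - 186.165.164.63) does not contain 186.165.132.16
  186.165.128.0/25 (186.165.128.0 - 186.165.128.127) does not contain 186.165.132.16
  186.165.133.0/24 (186.165.133.0 - 186.165.133.255) does not contain 186.165.132.16
  186.165.128.0/24 (186.165.128.0 - 186.165.128.255) does not contain 186.165.132.16
  186.165.160.0/21 (186.165.160.0 - 186.165.167.255) does not contain 186.165.132.16
  186.165.192.0/18 (186.165.192.0 - 186.165.255.255) does not contain 186.165.132.16
  186.164.0.0/16 (186.164.0.0 - 186.164.255.255) does not contain 186.165.132.16
Longest matching prefix is /15 -> interface eth2.

eth2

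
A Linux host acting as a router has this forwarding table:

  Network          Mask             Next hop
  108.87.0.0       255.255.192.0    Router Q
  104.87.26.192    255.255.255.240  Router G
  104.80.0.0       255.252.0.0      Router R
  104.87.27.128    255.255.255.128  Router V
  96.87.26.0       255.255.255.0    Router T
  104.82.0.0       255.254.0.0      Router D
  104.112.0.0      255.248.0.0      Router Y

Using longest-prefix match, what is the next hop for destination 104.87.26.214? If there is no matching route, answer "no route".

no route

No entry's prefix contains 104.87.26.214; there is no default route.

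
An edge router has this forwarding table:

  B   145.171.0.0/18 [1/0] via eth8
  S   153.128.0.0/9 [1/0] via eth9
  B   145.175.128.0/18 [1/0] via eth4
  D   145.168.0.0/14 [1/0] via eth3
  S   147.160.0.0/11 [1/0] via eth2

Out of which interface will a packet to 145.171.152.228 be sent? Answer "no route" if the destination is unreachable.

Routes whose prefix contains 145.171.152.228:
  145.168.0.0/14 (145.168.0.0 - 145.171.255.255) -> eth3
More-specific entries that do NOT match:
  145.171.0.0/18 (145.171.0.0 - 145.171.63.255) does not contain 145.171.152.228
  145.175.128.0/18 (145.175.128.0 - 145.175.191.255) does not contain 145.171.152.228
Longest matching prefix is /14 -> interface eth3.

eth3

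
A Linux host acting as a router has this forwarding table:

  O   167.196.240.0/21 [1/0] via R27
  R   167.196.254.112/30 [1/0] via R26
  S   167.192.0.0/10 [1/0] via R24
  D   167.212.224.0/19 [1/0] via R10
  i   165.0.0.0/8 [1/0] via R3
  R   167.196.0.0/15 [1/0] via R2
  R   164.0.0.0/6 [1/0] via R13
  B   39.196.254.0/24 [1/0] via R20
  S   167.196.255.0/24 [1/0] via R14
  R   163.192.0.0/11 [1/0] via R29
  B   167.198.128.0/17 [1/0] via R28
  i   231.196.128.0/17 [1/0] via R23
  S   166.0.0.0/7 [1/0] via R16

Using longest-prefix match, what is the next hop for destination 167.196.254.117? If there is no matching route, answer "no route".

R2

Routes whose prefix contains 167.196.254.117:
  164.0.0.0/6 (164.0.0.0 - 167.255.255.255) -> R13
  166.0.0.0/7 (166.0.0.0 - 167.255.255.255) -> R16
  167.192.0.0/10 (167.192.0.0 - 167.255.255.255) -> R24
  167.196.0.0/15 (167.196.0.0 - 167.197.255.255) -> R2
More-specific entries that do NOT match:
  167.196.254.112/30 (167.196.254.112 - 167.196.254.115) does not contain 167.196.254.117
  39.196.254.0/24 (39.196.254.0 - 39.196.254.255) does not contain 167.196.254.117
  167.196.255.0/24 (167.196.255.0 - 167.196.255.255) does not contain 167.196.254.117
  167.196.240.0/21 (167.196.240.0 - 167.196.247.255) does not contain 167.196.254.117
  167.212.224.0/19 (167.212.224.0 - 167.212.255.255) does not contain 167.196.254.117
  167.198.128.0/17 (167.198.128.0 - 167.198.255.255) does not contain 167.196.254.117
  231.196.128.0/17 (231.196.128.0 - 231.196.255.255) does not contain 167.196.254.117
Longest matching prefix is /15 -> next hop R2.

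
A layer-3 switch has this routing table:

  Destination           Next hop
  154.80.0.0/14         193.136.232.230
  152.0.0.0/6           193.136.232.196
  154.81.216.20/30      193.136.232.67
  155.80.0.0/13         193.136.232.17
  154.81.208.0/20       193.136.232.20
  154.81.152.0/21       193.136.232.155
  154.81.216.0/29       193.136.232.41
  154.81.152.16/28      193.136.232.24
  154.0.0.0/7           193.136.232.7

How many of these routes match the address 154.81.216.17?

Prefixes containing 154.81.216.17:
  152.0.0.0/6 (152.0.0.0 - 155.255.255.255)
  154.0.0.0/7 (154.0.0.0 - 155.255.255.255)
  154.80.0.0/14 (154.80.0.0 - 154.83.255.255)
  154.81.208.0/20 (154.81.208.0 - 154.81.223.255)
Total matching entries: 4.

4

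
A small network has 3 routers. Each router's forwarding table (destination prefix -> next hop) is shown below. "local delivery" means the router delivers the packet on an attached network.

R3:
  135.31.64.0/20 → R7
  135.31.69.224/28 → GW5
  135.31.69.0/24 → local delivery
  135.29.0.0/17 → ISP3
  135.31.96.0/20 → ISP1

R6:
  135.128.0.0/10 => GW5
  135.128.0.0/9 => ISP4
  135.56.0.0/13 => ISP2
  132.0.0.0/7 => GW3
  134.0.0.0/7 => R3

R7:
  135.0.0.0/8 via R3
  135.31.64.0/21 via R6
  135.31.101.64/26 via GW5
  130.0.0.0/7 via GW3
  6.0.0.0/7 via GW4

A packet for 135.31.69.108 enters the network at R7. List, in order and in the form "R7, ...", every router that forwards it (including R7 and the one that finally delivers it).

At R7: longest match for 135.31.69.108 is 135.31.64.0/21 -> R6
At R6: longest match for 135.31.69.108 is 134.0.0.0/7 -> R3
At R3: longest match for 135.31.69.108 is 135.31.69.0/24 -> local delivery

R7, R6, R3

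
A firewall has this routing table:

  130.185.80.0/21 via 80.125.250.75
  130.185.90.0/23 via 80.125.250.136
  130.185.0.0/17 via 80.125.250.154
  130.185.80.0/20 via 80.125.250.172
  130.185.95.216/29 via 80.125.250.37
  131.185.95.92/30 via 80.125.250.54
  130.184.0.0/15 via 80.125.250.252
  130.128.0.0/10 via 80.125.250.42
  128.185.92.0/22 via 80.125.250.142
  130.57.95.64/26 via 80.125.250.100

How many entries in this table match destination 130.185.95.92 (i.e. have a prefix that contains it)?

Prefixes containing 130.185.95.92:
  130.128.0.0/10 (130.128.0.0 - 130.191.255.255)
  130.184.0.0/15 (130.184.0.0 - 130.185.255.255)
  130.185.0.0/17 (130.185.0.0 - 130.185.127.255)
  130.185.80.0/20 (130.185.80.0 - 130.185.95.255)
Total matching entries: 4.

4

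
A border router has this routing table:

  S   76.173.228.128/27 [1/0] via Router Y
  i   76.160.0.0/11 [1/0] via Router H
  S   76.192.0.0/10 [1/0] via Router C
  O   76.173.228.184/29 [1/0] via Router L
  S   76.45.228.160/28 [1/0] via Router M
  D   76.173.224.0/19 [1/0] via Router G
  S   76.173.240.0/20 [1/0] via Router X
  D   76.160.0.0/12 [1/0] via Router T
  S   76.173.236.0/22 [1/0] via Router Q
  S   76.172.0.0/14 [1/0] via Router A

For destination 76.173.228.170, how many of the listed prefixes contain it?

4

Prefixes containing 76.173.228.170:
  76.160.0.0/11 (76.160.0.0 - 76.191.255.255)
  76.160.0.0/12 (76.160.0.0 - 76.175.255.255)
  76.172.0.0/14 (76.172.0.0 - 76.175.255.255)
  76.173.224.0/19 (76.173.224.0 - 76.173.255.255)
Total matching entries: 4.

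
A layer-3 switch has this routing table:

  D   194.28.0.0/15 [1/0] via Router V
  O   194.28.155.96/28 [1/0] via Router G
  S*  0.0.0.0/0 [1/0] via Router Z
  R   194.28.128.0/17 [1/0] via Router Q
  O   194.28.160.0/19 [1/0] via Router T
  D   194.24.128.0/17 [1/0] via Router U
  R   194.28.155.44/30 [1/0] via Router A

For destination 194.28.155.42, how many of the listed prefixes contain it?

3

Prefixes containing 194.28.155.42:
  0.0.0.0/0 (default, matches everything)
  194.28.0.0/15 (194.28.0.0 - 194.29.255.255)
  194.28.128.0/17 (194.28.128.0 - 194.28.255.255)
Total matching entries: 3.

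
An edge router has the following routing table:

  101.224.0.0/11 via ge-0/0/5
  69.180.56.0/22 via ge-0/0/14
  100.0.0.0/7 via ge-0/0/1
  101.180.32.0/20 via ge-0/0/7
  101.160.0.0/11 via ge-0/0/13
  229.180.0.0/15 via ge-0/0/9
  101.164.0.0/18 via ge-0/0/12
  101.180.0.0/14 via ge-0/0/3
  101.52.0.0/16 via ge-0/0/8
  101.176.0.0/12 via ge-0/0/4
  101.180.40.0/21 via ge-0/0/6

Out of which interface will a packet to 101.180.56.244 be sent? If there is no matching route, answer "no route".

ge-0/0/3

Routes whose prefix contains 101.180.56.244:
  100.0.0.0/7 (100.0.0.0 - 101.255.255.255) -> ge-0/0/1
  101.160.0.0/11 (101.160.0.0 - 101.191.255.255) -> ge-0/0/13
  101.176.0.0/12 (101.176.0.0 - 101.191.255.255) -> ge-0/0/4
  101.180.0.0/14 (101.180.0.0 - 101.183.255.255) -> ge-0/0/3
More-specific entries that do NOT match:
  69.180.56.0/22 (69.180.56.0 - 69.180.59.255) does not contain 101.180.56.244
  101.180.40.0/21 (101.180.40.0 - 101.180.47.255) does not contain 101.180.56.244
  101.180.32.0/20 (101.180.32.0 - 101.180.47.255) does not contain 101.180.56.244
  101.164.0.0/18 (101.164.0.0 - 101.164.63.255) does not contain 101.180.56.244
  101.52.0.0/16 (101.52.0.0 - 101.52.255.255) does not contain 101.180.56.244
  229.180.0.0/15 (229.180.0.0 - 229.181.255.255) does not contain 101.180.56.244
Longest matching prefix is /14 -> interface ge-0/0/3.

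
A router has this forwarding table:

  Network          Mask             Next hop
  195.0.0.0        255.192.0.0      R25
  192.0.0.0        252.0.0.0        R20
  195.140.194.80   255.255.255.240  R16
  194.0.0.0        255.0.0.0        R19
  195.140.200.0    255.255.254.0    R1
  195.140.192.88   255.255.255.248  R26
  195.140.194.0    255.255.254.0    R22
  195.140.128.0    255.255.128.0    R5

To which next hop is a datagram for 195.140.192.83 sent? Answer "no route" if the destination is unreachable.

R5

Routes whose prefix contains 195.140.192.83:
  192.0.0.0/6 (192.0.0.0 - 195.255.255.255) -> R20
  195.140.128.0/17 (195.140.128.0 - 195.140.255.255) -> R5
More-specific entries that do NOT match:
  195.140.192.88/29 (195.140.192.88 - 195.140.192.95) does not contain 195.140.192.83
  195.140.194.80/28 (195.140.194.80 - 195.140.194.95) does not contain 195.140.192.83
  195.140.200.0/23 (195.140.200.0 - 195.140.201.255) does not contain 195.140.192.83
  195.140.194.0/23 (195.140.194.0 - 195.140.195.255) does not contain 195.140.192.83
Longest matching prefix is /17 -> next hop R5.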